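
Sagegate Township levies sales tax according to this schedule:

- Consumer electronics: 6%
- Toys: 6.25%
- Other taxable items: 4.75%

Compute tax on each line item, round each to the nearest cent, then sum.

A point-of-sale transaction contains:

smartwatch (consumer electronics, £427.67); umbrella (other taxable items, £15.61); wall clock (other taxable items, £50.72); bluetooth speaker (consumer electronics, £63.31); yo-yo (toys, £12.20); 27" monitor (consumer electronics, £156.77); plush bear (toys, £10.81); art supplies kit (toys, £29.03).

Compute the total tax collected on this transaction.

Smartwatch £427.67: consumer electronics → 6% → £25.66
Umbrella £15.61: other taxable items → 4.75% → £0.74
Wall clock £50.72: other taxable items → 4.75% → £2.41
Bluetooth speaker £63.31: consumer electronics → 6% → £3.80
Yo-yo £12.20: toys → 6.25% → £0.76
27" monitor £156.77: consumer electronics → 6% → £9.41
Plush bear £10.81: toys → 6.25% → £0.68
Art supplies kit £29.03: toys → 6.25% → £1.81
Total tax = £25.66 + £0.74 + £2.41 + £3.80 + £0.76 + £9.41 + £0.68 + £1.81 = £45.27

£45.27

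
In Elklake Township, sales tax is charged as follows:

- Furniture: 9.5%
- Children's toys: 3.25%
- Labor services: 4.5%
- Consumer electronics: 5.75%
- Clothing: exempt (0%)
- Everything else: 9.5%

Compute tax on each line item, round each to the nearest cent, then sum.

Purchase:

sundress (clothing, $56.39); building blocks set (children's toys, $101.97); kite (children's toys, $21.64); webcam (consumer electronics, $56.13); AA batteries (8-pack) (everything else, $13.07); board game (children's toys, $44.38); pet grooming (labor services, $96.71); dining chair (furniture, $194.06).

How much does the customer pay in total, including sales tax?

$617.06

Sundress $56.39: clothing → 0% → $0.00
Building blocks set $101.97: children's toys → 3.25% → $3.31
Kite $21.64: children's toys → 3.25% → $0.70
Webcam $56.13: consumer electronics → 5.75% → $3.23
AA batteries (8-pack) $13.07: everything else → 9.5% → $1.24
Board game $44.38: children's toys → 3.25% → $1.44
Pet grooming $96.71: labor services → 4.5% → $4.35
Dining chair $194.06: furniture → 9.5% → $18.44
Subtotal = $584.35; tax = $32.71; total due = $617.06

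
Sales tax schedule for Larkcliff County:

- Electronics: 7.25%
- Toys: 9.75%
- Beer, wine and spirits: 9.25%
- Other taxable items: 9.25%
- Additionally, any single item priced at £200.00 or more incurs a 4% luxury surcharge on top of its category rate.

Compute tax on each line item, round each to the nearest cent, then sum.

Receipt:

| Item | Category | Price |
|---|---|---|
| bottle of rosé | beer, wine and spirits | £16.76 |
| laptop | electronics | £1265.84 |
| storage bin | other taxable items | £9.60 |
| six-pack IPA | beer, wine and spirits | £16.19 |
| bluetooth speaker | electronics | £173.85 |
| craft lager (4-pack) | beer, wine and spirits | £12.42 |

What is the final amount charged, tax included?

Bottle of rosé £16.76: beer, wine and spirits → 9.25% → £1.55
Laptop £1265.84: electronics → 7.25% + 4% surcharge = 11.25% → £142.41
Storage bin £9.60: other taxable items → 9.25% → £0.89
Six-pack IPA £16.19: beer, wine and spirits → 9.25% → £1.50
Bluetooth speaker £173.85: electronics → 7.25% → £12.60
Craft lager (4-pack) £12.42: beer, wine and spirits → 9.25% → £1.15
Subtotal = £1494.66; tax = £160.10; total due = £1654.76

£1654.76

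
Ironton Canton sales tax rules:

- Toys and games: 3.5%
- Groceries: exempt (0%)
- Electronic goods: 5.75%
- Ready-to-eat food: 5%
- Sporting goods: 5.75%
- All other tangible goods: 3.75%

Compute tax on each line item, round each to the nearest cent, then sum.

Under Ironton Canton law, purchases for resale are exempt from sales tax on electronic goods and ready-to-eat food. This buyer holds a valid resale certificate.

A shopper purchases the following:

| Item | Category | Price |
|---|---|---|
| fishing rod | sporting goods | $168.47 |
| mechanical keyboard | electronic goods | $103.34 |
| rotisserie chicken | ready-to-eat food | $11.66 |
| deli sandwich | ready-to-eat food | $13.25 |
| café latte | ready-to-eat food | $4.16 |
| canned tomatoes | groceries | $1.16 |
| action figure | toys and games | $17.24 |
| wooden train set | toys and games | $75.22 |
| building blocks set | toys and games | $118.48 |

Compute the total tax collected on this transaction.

Fishing rod $168.47: sporting goods → 5.75% → $9.69
Mechanical keyboard $103.34: electronic goods, buyer-exempt → 0% → $0.00
Rotisserie chicken $11.66: ready-to-eat food, buyer-exempt → 0% → $0.00
Deli sandwich $13.25: ready-to-eat food, buyer-exempt → 0% → $0.00
Café latte $4.16: ready-to-eat food, buyer-exempt → 0% → $0.00
Canned tomatoes $1.16: groceries → 0% → $0.00
Action figure $17.24: toys and games → 3.5% → $0.60
Wooden train set $75.22: toys and games → 3.5% → $2.63
Building blocks set $118.48: toys and games → 3.5% → $4.15
Total tax = $9.69 + $0.60 + $2.63 + $4.15 = $17.07

$17.07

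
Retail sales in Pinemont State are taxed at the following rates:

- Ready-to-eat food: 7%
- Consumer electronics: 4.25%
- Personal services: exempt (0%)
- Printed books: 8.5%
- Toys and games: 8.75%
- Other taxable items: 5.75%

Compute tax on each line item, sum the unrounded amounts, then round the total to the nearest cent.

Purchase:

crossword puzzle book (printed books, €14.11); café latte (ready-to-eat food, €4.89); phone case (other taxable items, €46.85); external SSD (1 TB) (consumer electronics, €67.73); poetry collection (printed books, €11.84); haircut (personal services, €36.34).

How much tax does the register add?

€8.12

Crossword puzzle book €14.11: printed books → 8.5% → €1.19935
Café latte €4.89: ready-to-eat food → 7% → €0.3423
Phone case €46.85: other taxable items → 5.75% → €2.693875
External SSD (1 TB) €67.73: consumer electronics → 4.25% → €2.878525
Poetry collection €11.84: printed books → 8.5% → €1.0064
Haircut €36.34: personal services → 0% → €0.00
Unrounded tax sum = €8.12045 → €8.12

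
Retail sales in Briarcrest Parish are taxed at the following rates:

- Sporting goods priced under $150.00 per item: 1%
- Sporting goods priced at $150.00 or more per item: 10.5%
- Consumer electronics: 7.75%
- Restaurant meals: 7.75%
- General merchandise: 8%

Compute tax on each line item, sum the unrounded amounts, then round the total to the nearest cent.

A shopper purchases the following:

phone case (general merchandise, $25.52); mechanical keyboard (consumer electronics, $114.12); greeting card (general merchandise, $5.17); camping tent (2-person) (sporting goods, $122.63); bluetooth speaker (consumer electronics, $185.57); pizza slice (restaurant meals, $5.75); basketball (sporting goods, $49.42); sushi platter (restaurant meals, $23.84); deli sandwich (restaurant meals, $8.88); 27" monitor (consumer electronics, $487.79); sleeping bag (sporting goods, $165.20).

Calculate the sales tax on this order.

$85.53

Phone case $25.52: general merchandise → 8% → $2.0416
Mechanical keyboard $114.12: consumer electronics → 7.75% → $8.8443
Greeting card $5.17: general merchandise → 8% → $0.4136
Camping tent (2-person) $122.63: sporting goods, under $150.00 → 1% → $1.2263
Bluetooth speaker $185.57: consumer electronics → 7.75% → $14.381675
Pizza slice $5.75: restaurant meals → 7.75% → $0.445625
Basketball $49.42: sporting goods, under $150.00 → 1% → $0.4942
Sushi platter $23.84: restaurant meals → 7.75% → $1.8476
Deli sandwich $8.88: restaurant meals → 7.75% → $0.6882
27" monitor $487.79: consumer electronics → 7.75% → $37.803725
Sleeping bag $165.20: sporting goods, $150.00 or more → 10.5% → $17.346
Unrounded tax sum = $85.532825 → $85.53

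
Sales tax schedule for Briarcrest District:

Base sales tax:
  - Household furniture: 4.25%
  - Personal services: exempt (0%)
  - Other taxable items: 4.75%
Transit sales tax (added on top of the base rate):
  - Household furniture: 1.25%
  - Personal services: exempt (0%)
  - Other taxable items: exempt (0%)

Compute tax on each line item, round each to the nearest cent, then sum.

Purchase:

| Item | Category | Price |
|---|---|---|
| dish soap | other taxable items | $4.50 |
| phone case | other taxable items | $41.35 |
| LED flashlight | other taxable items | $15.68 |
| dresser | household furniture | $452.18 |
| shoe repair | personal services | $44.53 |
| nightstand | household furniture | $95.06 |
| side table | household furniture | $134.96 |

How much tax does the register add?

Dish soap $4.50: other taxable items → 4.75% + 0% transit = 4.75% → $0.21
Phone case $41.35: other taxable items → 4.75% + 0% transit = 4.75% → $1.96
LED flashlight $15.68: other taxable items → 4.75% + 0% transit = 4.75% → $0.74
Dresser $452.18: household furniture → 4.25% + 1.25% transit = 5.5% → $24.87
Shoe repair $44.53: personal services → 0% + 0% transit = 0% → $0.00
Nightstand $95.06: household furniture → 4.25% + 1.25% transit = 5.5% → $5.23
Side table $134.96: household furniture → 4.25% + 1.25% transit = 5.5% → $7.42
Total tax = $0.21 + $1.96 + $0.74 + $24.87 + $5.23 + $7.42 = $40.43

$40.43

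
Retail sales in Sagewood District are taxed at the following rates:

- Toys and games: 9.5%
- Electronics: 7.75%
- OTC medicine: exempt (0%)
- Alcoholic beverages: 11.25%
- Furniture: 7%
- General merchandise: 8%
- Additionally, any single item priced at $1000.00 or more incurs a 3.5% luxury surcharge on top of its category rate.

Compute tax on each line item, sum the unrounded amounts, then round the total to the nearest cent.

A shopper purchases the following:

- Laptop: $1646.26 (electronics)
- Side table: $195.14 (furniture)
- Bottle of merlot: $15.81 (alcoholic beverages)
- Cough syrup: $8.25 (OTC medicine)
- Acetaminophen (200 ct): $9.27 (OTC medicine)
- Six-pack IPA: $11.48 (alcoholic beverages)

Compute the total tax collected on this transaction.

$201.93

Laptop $1646.26: electronics → 7.75% + 3.5% surcharge = 11.25% → $185.20425
Side table $195.14: furniture → 7% → $13.6598
Bottle of merlot $15.81: alcoholic beverages → 11.25% → $1.778625
Cough syrup $8.25: OTC medicine → 0% → $0.00
Acetaminophen (200 ct) $9.27: OTC medicine → 0% → $0.00
Six-pack IPA $11.48: alcoholic beverages → 11.25% → $1.2915
Unrounded tax sum = $201.934175 → $201.93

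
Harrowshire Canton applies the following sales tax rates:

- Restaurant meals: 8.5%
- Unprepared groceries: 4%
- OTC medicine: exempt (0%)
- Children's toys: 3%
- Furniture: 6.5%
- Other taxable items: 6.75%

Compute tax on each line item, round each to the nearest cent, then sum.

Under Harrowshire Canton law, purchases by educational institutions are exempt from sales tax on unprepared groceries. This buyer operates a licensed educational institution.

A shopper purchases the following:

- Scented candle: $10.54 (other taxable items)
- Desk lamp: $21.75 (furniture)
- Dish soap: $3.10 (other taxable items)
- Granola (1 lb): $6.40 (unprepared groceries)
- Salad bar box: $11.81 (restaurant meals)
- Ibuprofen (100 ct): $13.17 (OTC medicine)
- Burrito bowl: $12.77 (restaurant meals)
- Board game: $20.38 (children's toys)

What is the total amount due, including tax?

$104.95

Scented candle $10.54: other taxable items → 6.75% → $0.71
Desk lamp $21.75: furniture → 6.5% → $1.41
Dish soap $3.10: other taxable items → 6.75% → $0.21
Granola (1 lb) $6.40: unprepared groceries, buyer-exempt → 0% → $0.00
Salad bar box $11.81: restaurant meals → 8.5% → $1.00
Ibuprofen (100 ct) $13.17: OTC medicine → 0% → $0.00
Burrito bowl $12.77: restaurant meals → 8.5% → $1.09
Board game $20.38: children's toys → 3% → $0.61
Subtotal = $99.92; tax = $5.03; total due = $104.95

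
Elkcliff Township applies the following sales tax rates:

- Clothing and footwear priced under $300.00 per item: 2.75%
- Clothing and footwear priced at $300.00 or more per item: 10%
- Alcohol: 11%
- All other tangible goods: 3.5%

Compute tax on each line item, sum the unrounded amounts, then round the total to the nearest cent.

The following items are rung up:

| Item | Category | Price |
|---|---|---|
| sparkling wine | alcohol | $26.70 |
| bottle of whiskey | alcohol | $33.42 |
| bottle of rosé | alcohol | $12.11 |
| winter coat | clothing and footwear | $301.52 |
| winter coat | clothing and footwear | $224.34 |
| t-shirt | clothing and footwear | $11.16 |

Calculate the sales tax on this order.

Sparkling wine $26.70: alcohol → 11% → $2.937
Bottle of whiskey $33.42: alcohol → 11% → $3.6762
Bottle of rosé $12.11: alcohol → 11% → $1.3321
Winter coat $301.52: clothing and footwear, $300.00 or more → 10% → $30.152
Winter coat $224.34: clothing and footwear, under $300.00 → 2.75% → $6.16935
T-shirt $11.16: clothing and footwear, under $300.00 → 2.75% → $0.3069
Unrounded tax sum = $44.57355 → $44.57

$44.57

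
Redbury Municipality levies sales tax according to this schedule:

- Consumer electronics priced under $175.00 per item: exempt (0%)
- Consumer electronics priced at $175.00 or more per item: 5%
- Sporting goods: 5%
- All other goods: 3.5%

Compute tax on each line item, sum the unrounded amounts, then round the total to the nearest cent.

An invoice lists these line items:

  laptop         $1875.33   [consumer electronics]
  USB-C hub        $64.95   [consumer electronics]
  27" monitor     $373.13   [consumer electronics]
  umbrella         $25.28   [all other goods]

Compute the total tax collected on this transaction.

Laptop $1875.33: consumer electronics, $175.00 or more → 5% → $93.7665
USB-C hub $64.95: consumer electronics, under $175.00 → 0% → $0.00
27" monitor $373.13: consumer electronics, $175.00 or more → 5% → $18.6565
Umbrella $25.28: all other goods → 3.5% → $0.8848
Unrounded tax sum = $113.3078 → $113.31

$113.31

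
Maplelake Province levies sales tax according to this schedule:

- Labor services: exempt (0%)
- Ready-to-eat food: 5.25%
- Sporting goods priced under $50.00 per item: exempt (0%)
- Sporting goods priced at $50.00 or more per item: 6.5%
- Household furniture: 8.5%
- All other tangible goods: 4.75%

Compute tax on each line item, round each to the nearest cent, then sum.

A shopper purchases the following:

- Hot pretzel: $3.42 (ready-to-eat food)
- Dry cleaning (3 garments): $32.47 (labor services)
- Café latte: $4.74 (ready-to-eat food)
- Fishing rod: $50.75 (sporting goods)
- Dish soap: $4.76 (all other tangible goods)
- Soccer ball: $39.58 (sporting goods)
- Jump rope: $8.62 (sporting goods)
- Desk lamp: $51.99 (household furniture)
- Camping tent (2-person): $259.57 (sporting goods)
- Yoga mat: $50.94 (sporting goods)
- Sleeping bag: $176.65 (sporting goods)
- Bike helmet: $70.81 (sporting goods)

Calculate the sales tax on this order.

$44.64

Hot pretzel $3.42: ready-to-eat food → 5.25% → $0.18
Dry cleaning (3 garments) $32.47: labor services → 0% → $0.00
Café latte $4.74: ready-to-eat food → 5.25% → $0.25
Fishing rod $50.75: sporting goods, $50.00 or more → 6.5% → $3.30
Dish soap $4.76: all other tangible goods → 4.75% → $0.23
Soccer ball $39.58: sporting goods, under $50.00 → 0% → $0.00
Jump rope $8.62: sporting goods, under $50.00 → 0% → $0.00
Desk lamp $51.99: household furniture → 8.5% → $4.42
Camping tent (2-person) $259.57: sporting goods, $50.00 or more → 6.5% → $16.87
Yoga mat $50.94: sporting goods, $50.00 or more → 6.5% → $3.31
Sleeping bag $176.65: sporting goods, $50.00 or more → 6.5% → $11.48
Bike helmet $70.81: sporting goods, $50.00 or more → 6.5% → $4.60
Total tax = $0.18 + $0.25 + $3.30 + $0.23 + $4.42 + $16.87 + $3.31 + $11.48 + $4.60 = $44.64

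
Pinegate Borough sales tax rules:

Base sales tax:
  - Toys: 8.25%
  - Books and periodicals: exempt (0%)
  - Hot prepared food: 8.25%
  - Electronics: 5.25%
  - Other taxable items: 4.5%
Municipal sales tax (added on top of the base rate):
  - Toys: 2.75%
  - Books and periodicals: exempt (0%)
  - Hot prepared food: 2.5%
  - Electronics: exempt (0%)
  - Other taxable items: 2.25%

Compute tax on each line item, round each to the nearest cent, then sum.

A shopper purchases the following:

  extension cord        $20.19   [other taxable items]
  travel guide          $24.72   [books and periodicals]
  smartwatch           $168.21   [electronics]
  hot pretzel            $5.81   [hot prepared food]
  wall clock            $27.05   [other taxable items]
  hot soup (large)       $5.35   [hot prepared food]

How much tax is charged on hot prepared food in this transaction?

Hot pretzel $5.81: hot prepared food → 8.25% + 2.5% municipal = 10.75% → $0.62
Hot soup (large) $5.35: hot prepared food → 8.25% + 2.5% municipal = 10.75% → $0.58
Tax on hot prepared food = $0.62 + $0.58 = $1.20

$1.20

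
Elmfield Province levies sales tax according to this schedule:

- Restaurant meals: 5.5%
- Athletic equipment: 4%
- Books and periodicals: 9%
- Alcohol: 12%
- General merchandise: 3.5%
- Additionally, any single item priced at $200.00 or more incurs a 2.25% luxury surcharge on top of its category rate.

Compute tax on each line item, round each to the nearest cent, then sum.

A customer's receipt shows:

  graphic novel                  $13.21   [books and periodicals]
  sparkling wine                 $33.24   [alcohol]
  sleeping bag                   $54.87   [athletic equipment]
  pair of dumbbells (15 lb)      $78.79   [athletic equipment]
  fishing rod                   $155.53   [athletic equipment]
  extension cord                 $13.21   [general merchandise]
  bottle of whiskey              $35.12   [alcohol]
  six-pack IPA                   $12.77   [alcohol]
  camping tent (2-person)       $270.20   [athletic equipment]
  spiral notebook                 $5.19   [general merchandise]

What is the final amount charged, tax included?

$712.14

Graphic novel $13.21: books and periodicals → 9% → $1.19
Sparkling wine $33.24: alcohol → 12% → $3.99
Sleeping bag $54.87: athletic equipment → 4% → $2.19
Pair of dumbbells (15 lb) $78.79: athletic equipment → 4% → $3.15
Fishing rod $155.53: athletic equipment → 4% → $6.22
Extension cord $13.21: general merchandise → 3.5% → $0.46
Bottle of whiskey $35.12: alcohol → 12% → $4.21
Six-pack IPA $12.77: alcohol → 12% → $1.53
Camping tent (2-person) $270.20: athletic equipment → 4% + 2.25% surcharge = 6.25% → $16.89
Spiral notebook $5.19: general merchandise → 3.5% → $0.18
Subtotal = $672.13; tax = $40.01; total due = $712.14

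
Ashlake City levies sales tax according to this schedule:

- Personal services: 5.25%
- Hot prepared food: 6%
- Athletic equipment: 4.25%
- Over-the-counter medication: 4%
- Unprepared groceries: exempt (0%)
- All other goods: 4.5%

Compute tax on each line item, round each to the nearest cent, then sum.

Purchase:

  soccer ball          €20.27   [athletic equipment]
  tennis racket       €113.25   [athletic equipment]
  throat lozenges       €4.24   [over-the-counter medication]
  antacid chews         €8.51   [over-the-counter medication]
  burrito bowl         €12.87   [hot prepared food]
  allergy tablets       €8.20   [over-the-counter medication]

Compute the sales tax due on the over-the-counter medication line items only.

Throat lozenges €4.24: over-the-counter medication → 4% → €0.17
Antacid chews €8.51: over-the-counter medication → 4% → €0.34
Allergy tablets €8.20: over-the-counter medication → 4% → €0.33
Tax on over-the-counter medication = €0.17 + €0.34 + €0.33 = €0.84

€0.84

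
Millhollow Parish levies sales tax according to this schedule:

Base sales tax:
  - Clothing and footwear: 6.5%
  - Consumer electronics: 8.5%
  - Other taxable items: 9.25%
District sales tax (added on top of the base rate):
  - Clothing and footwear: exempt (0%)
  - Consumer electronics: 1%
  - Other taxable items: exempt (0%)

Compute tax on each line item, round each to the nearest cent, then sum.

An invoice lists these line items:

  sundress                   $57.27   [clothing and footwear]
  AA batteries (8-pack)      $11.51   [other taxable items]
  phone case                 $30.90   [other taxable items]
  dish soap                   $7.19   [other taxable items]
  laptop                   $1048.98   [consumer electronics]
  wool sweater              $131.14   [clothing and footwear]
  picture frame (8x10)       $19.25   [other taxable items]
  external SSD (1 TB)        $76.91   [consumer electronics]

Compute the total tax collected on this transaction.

$125.57

Sundress $57.27: clothing and footwear → 6.5% + 0% district = 6.5% → $3.72
AA batteries (8-pack) $11.51: other taxable items → 9.25% + 0% district = 9.25% → $1.06
Phone case $30.90: other taxable items → 9.25% + 0% district = 9.25% → $2.86
Dish soap $7.19: other taxable items → 9.25% + 0% district = 9.25% → $0.67
Laptop $1048.98: consumer electronics → 8.5% + 1% district = 9.5% → $99.65
Wool sweater $131.14: clothing and footwear → 6.5% + 0% district = 6.5% → $8.52
Picture frame (8x10) $19.25: other taxable items → 9.25% + 0% district = 9.25% → $1.78
External SSD (1 TB) $76.91: consumer electronics → 8.5% + 1% district = 9.5% → $7.31
Total tax = $3.72 + $1.06 + $2.86 + $0.67 + $99.65 + $8.52 + $1.78 + $7.31 = $125.57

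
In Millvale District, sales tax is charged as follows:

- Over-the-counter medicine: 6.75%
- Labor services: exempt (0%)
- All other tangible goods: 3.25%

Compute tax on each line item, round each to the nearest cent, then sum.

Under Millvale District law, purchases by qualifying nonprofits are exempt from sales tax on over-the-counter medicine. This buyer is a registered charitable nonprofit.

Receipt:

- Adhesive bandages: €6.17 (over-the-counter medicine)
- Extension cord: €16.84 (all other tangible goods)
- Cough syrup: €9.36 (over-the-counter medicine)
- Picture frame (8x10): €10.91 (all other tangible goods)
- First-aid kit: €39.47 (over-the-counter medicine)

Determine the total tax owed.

€0.90

Adhesive bandages €6.17: over-the-counter medicine, buyer-exempt → 0% → €0.00
Extension cord €16.84: all other tangible goods → 3.25% → €0.55
Cough syrup €9.36: over-the-counter medicine, buyer-exempt → 0% → €0.00
Picture frame (8x10) €10.91: all other tangible goods → 3.25% → €0.35
First-aid kit €39.47: over-the-counter medicine, buyer-exempt → 0% → €0.00
Total tax = €0.55 + €0.35 = €0.90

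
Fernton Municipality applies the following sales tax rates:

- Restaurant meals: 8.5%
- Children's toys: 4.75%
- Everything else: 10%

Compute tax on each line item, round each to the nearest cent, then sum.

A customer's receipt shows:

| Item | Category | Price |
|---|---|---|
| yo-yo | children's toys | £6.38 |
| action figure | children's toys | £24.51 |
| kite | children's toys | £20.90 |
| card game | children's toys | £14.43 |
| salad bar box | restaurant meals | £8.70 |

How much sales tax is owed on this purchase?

£3.88

Yo-yo £6.38: children's toys → 4.75% → £0.30
Action figure £24.51: children's toys → 4.75% → £1.16
Kite £20.90: children's toys → 4.75% → £0.99
Card game £14.43: children's toys → 4.75% → £0.69
Salad bar box £8.70: restaurant meals → 8.5% → £0.74
Total tax = £0.30 + £1.16 + £0.99 + £0.69 + £0.74 = £3.88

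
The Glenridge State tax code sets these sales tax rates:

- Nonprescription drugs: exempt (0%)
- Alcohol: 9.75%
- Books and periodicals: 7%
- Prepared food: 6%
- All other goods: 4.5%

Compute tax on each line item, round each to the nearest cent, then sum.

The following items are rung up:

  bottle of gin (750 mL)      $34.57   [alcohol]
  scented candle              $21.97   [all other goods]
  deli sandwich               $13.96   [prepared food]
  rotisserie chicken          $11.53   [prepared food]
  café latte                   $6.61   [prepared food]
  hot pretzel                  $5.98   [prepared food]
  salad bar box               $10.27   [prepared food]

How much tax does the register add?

Bottle of gin (750 mL) $34.57: alcohol → 9.75% → $3.37
Scented candle $21.97: all other goods → 4.5% → $0.99
Deli sandwich $13.96: prepared food → 6% → $0.84
Rotisserie chicken $11.53: prepared food → 6% → $0.69
Café latte $6.61: prepared food → 6% → $0.40
Hot pretzel $5.98: prepared food → 6% → $0.36
Salad bar box $10.27: prepared food → 6% → $0.62
Total tax = $3.37 + $0.99 + $0.84 + $0.69 + $0.40 + $0.36 + $0.62 = $7.27

$7.27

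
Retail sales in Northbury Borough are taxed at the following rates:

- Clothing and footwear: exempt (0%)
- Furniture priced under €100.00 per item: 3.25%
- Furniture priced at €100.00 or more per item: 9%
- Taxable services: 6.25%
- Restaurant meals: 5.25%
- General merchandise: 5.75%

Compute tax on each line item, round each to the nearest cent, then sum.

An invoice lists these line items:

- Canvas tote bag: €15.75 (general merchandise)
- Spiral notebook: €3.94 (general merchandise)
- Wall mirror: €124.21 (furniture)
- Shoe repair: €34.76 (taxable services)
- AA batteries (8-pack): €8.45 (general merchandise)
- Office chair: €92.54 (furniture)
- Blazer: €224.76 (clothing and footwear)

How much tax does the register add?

Canvas tote bag €15.75: general merchandise → 5.75% → €0.91
Spiral notebook €3.94: general merchandise → 5.75% → €0.23
Wall mirror €124.21: furniture, €100.00 or more → 9% → €11.18
Shoe repair €34.76: taxable services → 6.25% → €2.17
AA batteries (8-pack) €8.45: general merchandise → 5.75% → €0.49
Office chair €92.54: furniture, under €100.00 → 3.25% → €3.01
Blazer €224.76: clothing and footwear → 0% → €0.00
Total tax = €0.91 + €0.23 + €11.18 + €2.17 + €0.49 + €3.01 = €17.99

€17.99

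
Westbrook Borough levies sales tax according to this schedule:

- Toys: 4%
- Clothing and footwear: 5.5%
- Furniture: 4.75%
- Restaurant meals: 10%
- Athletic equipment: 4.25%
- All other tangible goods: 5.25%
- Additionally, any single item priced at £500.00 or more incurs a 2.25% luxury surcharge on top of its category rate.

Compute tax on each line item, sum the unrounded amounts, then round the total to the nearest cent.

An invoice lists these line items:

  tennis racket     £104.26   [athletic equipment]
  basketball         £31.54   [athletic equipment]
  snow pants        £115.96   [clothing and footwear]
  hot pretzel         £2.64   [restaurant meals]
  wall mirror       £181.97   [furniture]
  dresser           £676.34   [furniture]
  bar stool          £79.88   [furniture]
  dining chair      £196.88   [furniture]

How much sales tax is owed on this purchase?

Tennis racket £104.26: athletic equipment → 4.25% → £4.43105
Basketball £31.54: athletic equipment → 4.25% → £1.34045
Snow pants £115.96: clothing and footwear → 5.5% → £6.3778
Hot pretzel £2.64: restaurant meals → 10% → £0.264
Wall mirror £181.97: furniture → 4.75% → £8.643575
Dresser £676.34: furniture → 4.75% + 2.25% surcharge = 7% → £47.3438
Bar stool £79.88: furniture → 4.75% → £3.7943
Dining chair £196.88: furniture → 4.75% → £9.3518
Unrounded tax sum = £81.546775 → £81.55

£81.55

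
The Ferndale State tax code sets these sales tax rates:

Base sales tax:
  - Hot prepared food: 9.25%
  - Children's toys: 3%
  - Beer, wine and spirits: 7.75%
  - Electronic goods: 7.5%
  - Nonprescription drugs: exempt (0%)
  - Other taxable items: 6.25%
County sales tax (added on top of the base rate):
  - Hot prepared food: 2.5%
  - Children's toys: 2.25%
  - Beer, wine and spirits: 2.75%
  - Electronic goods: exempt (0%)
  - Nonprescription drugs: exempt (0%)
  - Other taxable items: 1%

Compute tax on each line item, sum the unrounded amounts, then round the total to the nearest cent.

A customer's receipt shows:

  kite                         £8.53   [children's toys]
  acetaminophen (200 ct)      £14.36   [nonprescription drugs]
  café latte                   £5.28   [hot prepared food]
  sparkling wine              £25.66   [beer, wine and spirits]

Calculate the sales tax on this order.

Kite £8.53: children's toys → 3% + 2.25% county = 5.25% → £0.447825
Acetaminophen (200 ct) £14.36: nonprescription drugs → 0% + 0% county = 0% → £0.00
Café latte £5.28: hot prepared food → 9.25% + 2.5% county = 11.75% → £0.6204
Sparkling wine £25.66: beer, wine and spirits → 7.75% + 2.75% county = 10.5% → £2.6943
Unrounded tax sum = £3.762525 → £3.76

£3.76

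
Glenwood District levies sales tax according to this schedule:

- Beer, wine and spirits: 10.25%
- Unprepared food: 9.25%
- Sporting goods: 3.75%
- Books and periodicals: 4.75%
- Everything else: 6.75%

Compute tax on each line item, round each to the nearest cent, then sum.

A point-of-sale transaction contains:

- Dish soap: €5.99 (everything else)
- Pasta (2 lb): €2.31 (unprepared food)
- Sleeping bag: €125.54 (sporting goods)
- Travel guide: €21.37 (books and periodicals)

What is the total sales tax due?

Dish soap €5.99: everything else → 6.75% → €0.40
Pasta (2 lb) €2.31: unprepared food → 9.25% → €0.21
Sleeping bag €125.54: sporting goods → 3.75% → €4.71
Travel guide €21.37: books and periodicals → 4.75% → €1.02
Total tax = €0.40 + €0.21 + €4.71 + €1.02 = €6.34

€6.34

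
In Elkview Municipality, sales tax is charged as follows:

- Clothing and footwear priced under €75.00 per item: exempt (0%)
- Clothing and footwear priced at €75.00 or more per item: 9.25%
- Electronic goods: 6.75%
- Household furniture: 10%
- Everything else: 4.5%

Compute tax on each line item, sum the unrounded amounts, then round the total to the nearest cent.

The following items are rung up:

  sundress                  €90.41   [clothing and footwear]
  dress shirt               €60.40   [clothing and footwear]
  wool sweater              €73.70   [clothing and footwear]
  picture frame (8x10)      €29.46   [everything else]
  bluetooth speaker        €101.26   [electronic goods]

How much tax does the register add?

Sundress €90.41: clothing and footwear, €75.00 or more → 9.25% → €8.362925
Dress shirt €60.40: clothing and footwear, under €75.00 → 0% → €0.00
Wool sweater €73.70: clothing and footwear, under €75.00 → 0% → €0.00
Picture frame (8x10) €29.46: everything else → 4.5% → €1.3257
Bluetooth speaker €101.26: electronic goods → 6.75% → €6.83505
Unrounded tax sum = €16.523675 → €16.52

€16.52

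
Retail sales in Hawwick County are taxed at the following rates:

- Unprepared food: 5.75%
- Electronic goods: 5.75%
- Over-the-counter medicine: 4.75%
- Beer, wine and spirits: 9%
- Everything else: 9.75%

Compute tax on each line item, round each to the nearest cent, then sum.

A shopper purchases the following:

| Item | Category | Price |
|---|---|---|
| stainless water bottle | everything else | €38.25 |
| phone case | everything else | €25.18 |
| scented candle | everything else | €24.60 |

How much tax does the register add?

Stainless water bottle €38.25: everything else → 9.75% → €3.73
Phone case €25.18: everything else → 9.75% → €2.46
Scented candle €24.60: everything else → 9.75% → €2.40
Total tax = €3.73 + €2.46 + €2.40 = €8.59

€8.59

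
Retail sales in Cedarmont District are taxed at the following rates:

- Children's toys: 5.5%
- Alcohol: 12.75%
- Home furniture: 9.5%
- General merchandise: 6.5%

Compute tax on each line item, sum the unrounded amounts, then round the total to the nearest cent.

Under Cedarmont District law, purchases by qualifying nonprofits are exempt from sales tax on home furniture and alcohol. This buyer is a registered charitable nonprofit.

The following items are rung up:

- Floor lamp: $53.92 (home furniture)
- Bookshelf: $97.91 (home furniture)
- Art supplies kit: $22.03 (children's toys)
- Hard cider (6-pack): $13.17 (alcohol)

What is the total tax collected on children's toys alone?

Art supplies kit $22.03: children's toys → 5.5% → $1.21165
Tax on children's toys: unrounded sum = $1.21165 → $1.21

$1.21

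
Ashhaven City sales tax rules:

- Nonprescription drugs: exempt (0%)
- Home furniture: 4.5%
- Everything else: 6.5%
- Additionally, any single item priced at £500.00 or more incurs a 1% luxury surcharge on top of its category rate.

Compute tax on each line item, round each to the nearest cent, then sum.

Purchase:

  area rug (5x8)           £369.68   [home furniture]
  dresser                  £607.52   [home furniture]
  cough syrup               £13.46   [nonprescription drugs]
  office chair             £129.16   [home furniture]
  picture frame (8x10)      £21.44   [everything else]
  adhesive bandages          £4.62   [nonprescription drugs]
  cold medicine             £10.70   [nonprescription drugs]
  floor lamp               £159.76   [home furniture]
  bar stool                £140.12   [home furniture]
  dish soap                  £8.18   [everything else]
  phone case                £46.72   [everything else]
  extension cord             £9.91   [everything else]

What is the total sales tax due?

Area rug (5x8) £369.68: home furniture → 4.5% → £16.64
Dresser £607.52: home furniture → 4.5% + 1% surcharge = 5.5% → £33.41
Cough syrup £13.46: nonprescription drugs → 0% → £0.00
Office chair £129.16: home furniture → 4.5% → £5.81
Picture frame (8x10) £21.44: everything else → 6.5% → £1.39
Adhesive bandages £4.62: nonprescription drugs → 0% → £0.00
Cold medicine £10.70: nonprescription drugs → 0% → £0.00
Floor lamp £159.76: home furniture → 4.5% → £7.19
Bar stool £140.12: home furniture → 4.5% → £6.31
Dish soap £8.18: everything else → 6.5% → £0.53
Phone case £46.72: everything else → 6.5% → £3.04
Extension cord £9.91: everything else → 6.5% → £0.64
Total tax = £16.64 + £33.41 + £5.81 + £1.39 + £7.19 + £6.31 + £0.53 + £3.04 + £0.64 = £74.96

£74.96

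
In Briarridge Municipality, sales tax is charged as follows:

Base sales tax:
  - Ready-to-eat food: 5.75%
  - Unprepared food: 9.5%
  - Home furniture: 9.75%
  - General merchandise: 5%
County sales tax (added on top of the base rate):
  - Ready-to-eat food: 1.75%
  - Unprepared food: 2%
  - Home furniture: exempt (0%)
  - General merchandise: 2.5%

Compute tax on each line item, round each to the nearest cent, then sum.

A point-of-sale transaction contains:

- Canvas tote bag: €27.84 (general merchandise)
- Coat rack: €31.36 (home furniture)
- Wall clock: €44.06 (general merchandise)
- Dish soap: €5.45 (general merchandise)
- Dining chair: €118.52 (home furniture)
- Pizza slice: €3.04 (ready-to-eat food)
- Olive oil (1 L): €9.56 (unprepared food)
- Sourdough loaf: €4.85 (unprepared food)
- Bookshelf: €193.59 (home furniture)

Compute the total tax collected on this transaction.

€41.19

Canvas tote bag €27.84: general merchandise → 5% + 2.5% county = 7.5% → €2.09
Coat rack €31.36: home furniture → 9.75% + 0% county = 9.75% → €3.06
Wall clock €44.06: general merchandise → 5% + 2.5% county = 7.5% → €3.30
Dish soap €5.45: general merchandise → 5% + 2.5% county = 7.5% → €0.41
Dining chair €118.52: home furniture → 9.75% + 0% county = 9.75% → €11.56
Pizza slice €3.04: ready-to-eat food → 5.75% + 1.75% county = 7.5% → €0.23
Olive oil (1 L) €9.56: unprepared food → 9.5% + 2% county = 11.5% → €1.10
Sourdough loaf €4.85: unprepared food → 9.5% + 2% county = 11.5% → €0.56
Bookshelf €193.59: home furniture → 9.75% + 0% county = 9.75% → €18.88
Total tax = €2.09 + €3.06 + €3.30 + €0.41 + €11.56 + €0.23 + €1.10 + €0.56 + €18.88 = €41.19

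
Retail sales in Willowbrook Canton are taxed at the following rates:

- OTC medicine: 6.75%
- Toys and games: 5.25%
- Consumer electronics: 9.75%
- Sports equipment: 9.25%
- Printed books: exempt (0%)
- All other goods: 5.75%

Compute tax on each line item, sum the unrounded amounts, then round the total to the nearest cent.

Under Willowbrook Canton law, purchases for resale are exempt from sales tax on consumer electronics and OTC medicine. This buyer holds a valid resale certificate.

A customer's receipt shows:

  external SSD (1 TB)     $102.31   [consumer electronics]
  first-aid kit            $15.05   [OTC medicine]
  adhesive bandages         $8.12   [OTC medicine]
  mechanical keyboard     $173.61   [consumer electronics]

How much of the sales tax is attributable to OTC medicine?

First-aid kit $15.05: OTC medicine, buyer-exempt → 0% → $0.00
Adhesive bandages $8.12: OTC medicine, buyer-exempt → 0% → $0.00
Tax on OTC medicine: unrounded sum = $0.00 → $0.00

$0.00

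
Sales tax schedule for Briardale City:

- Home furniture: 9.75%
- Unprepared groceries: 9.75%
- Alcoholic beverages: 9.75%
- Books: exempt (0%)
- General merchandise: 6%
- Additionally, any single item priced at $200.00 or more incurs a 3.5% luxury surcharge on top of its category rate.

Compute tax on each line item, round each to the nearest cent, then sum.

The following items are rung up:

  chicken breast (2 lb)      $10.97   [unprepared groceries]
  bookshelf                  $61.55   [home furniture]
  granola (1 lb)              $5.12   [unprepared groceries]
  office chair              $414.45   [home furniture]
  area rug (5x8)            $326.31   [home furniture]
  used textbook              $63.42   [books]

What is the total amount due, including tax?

$987.54

Chicken breast (2 lb) $10.97: unprepared groceries → 9.75% → $1.07
Bookshelf $61.55: home furniture → 9.75% → $6.00
Granola (1 lb) $5.12: unprepared groceries → 9.75% → $0.50
Office chair $414.45: home furniture → 9.75% + 3.5% surcharge = 13.25% → $54.91
Area rug (5x8) $326.31: home furniture → 9.75% + 3.5% surcharge = 13.25% → $43.24
Used textbook $63.42: books → 0% → $0.00
Subtotal = $881.82; tax = $105.72; total due = $987.54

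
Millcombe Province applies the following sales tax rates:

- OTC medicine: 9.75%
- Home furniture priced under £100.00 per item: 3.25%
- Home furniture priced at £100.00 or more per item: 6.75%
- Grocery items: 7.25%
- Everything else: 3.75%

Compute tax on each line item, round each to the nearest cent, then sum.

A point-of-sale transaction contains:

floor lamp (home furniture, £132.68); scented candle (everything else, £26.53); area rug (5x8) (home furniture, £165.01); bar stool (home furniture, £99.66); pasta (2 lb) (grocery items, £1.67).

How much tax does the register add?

£24.45

Floor lamp £132.68: home furniture, £100.00 or more → 6.75% → £8.96
Scented candle £26.53: everything else → 3.75% → £0.99
Area rug (5x8) £165.01: home furniture, £100.00 or more → 6.75% → £11.14
Bar stool £99.66: home furniture, under £100.00 → 3.25% → £3.24
Pasta (2 lb) £1.67: grocery items → 7.25% → £0.12
Total tax = £8.96 + £0.99 + £11.14 + £3.24 + £0.12 = £24.45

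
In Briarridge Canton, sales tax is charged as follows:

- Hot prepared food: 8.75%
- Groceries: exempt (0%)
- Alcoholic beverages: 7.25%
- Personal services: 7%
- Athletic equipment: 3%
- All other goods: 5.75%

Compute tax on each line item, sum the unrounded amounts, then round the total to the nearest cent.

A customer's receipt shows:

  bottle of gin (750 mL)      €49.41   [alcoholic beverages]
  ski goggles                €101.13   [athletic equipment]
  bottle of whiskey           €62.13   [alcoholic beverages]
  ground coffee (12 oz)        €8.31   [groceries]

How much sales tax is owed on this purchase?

Bottle of gin (750 mL) €49.41: alcoholic beverages → 7.25% → €3.582225
Ski goggles €101.13: athletic equipment → 3% → €3.0339
Bottle of whiskey €62.13: alcoholic beverages → 7.25% → €4.504425
Ground coffee (12 oz) €8.31: groceries → 0% → €0.00
Unrounded tax sum = €11.12055 → €11.12

€11.12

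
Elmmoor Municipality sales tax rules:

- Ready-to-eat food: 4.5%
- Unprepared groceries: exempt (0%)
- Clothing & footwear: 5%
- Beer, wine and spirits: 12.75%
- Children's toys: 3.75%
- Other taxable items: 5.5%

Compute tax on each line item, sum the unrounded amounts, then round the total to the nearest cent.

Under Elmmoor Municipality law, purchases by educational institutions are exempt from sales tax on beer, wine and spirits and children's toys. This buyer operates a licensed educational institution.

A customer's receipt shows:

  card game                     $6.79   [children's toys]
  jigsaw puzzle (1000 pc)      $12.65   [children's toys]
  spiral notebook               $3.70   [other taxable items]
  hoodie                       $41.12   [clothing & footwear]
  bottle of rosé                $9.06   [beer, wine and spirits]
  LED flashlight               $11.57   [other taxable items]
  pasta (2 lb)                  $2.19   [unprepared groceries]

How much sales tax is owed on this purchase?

$2.90

Card game $6.79: children's toys, buyer-exempt → 0% → $0.00
Jigsaw puzzle (1000 pc) $12.65: children's toys, buyer-exempt → 0% → $0.00
Spiral notebook $3.70: other taxable items → 5.5% → $0.2035
Hoodie $41.12: clothing & footwear → 5% → $2.056
Bottle of rosé $9.06: beer, wine and spirits, buyer-exempt → 0% → $0.00
LED flashlight $11.57: other taxable items → 5.5% → $0.63635
Pasta (2 lb) $2.19: unprepared groceries → 0% → $0.00
Unrounded tax sum = $2.89585 → $2.90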